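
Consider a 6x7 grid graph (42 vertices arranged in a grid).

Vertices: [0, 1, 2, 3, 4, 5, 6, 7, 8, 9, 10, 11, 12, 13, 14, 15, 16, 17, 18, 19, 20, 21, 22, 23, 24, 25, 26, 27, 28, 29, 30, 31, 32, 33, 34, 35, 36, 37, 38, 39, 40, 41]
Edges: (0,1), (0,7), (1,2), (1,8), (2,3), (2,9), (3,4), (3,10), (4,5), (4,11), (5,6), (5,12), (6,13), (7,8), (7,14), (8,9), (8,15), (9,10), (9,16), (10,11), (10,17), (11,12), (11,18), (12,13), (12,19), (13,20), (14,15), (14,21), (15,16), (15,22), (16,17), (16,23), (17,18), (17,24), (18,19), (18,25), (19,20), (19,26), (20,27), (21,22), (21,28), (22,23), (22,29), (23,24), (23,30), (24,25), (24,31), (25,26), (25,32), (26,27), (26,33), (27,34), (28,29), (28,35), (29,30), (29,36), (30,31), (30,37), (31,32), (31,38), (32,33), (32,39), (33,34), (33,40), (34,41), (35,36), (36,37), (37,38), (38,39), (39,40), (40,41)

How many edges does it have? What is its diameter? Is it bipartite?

A 6x7 grid has 35 vertical edges and 36 horizontal edges.
Total edges = 35 + 36 = 71.
Diameter = (6-1) + (7-1) = 11 (corner to opposite corner).
Grid graphs are bipartite (checkerboard coloring).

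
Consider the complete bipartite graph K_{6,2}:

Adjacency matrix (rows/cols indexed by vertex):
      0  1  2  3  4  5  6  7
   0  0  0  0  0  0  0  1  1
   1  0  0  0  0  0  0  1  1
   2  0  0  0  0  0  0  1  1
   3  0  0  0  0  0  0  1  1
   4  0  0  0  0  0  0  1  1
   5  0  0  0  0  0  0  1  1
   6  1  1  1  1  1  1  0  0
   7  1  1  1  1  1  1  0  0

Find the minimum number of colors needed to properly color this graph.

K_{6,2} is bipartite: vertices split into two independent sets of size 6 and 2.
Color one set 0, the other 1. No adjacent vertices share a color.
Chromatic number = 2.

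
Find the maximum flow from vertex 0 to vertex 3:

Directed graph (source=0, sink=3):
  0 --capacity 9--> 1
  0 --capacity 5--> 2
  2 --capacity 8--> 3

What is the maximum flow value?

Computing max flow:
  Flow on (0->2): 5/5
  Flow on (2->3): 5/8
Maximum flow = 5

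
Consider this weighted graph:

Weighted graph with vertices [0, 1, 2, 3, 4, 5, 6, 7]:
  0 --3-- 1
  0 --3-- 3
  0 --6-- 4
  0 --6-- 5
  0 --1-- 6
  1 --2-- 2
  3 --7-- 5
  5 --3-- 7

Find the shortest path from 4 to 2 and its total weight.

Using Dijkstra's algorithm from vertex 4:
Shortest path: 4 -> 0 -> 1 -> 2
Total weight: 6 + 3 + 2 = 11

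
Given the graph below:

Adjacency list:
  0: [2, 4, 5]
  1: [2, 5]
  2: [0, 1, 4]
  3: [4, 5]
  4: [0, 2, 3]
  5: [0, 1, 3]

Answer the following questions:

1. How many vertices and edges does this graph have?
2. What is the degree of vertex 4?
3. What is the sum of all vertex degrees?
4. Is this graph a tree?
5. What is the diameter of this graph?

Count: 6 vertices, 8 edges.
Vertex 4 has neighbors [0, 2, 3], degree = 3.
Handshaking lemma: 2 * 8 = 16.
A tree on 6 vertices has 5 edges. This graph has 8 edges (3 extra). Not a tree.
Diameter (longest shortest path) = 2.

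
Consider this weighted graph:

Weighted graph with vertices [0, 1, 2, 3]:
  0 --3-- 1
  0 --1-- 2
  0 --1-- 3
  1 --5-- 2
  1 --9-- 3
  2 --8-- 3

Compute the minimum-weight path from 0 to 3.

Using Dijkstra's algorithm from vertex 0:
Shortest path: 0 -> 3
Total weight: 1 = 1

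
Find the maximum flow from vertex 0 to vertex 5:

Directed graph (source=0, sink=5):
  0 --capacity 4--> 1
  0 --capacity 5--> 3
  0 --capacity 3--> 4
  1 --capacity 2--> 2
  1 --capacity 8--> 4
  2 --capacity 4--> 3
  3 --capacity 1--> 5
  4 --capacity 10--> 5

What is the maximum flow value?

Computing max flow:
  Flow on (0->1): 4/4
  Flow on (0->3): 1/5
  Flow on (0->4): 3/3
  Flow on (1->4): 4/8
  Flow on (3->5): 1/1
  Flow on (4->5): 7/10
Maximum flow = 8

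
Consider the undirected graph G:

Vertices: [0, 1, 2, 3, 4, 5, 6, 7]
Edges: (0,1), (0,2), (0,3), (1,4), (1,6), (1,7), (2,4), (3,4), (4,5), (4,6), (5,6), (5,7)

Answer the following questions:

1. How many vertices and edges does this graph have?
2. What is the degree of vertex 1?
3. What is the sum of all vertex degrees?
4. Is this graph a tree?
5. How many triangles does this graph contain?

Count: 8 vertices, 12 edges.
Vertex 1 has neighbors [0, 4, 6, 7], degree = 4.
Handshaking lemma: 2 * 12 = 24.
A tree on 8 vertices has 7 edges. This graph has 12 edges (5 extra). Not a tree.
Number of triangles = 2.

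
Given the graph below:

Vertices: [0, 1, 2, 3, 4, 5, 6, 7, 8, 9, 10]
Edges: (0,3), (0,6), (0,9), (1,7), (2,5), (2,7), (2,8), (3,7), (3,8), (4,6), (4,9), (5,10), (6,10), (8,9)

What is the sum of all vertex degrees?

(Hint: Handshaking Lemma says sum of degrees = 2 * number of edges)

Count edges: 14 edges.
By Handshaking Lemma: sum of degrees = 2 * 14 = 28.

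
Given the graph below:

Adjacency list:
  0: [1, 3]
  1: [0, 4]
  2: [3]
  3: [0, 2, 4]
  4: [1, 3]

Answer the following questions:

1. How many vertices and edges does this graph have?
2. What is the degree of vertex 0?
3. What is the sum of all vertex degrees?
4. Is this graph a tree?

Count: 5 vertices, 5 edges.
Vertex 0 has neighbors [1, 3], degree = 2.
Handshaking lemma: 2 * 5 = 10.
A tree on 5 vertices has 4 edges. This graph has 5 edges (1 extra). Not a tree.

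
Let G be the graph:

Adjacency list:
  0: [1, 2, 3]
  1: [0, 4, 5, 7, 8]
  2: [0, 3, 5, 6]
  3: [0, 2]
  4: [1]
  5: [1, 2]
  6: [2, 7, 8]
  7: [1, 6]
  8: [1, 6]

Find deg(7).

Vertex 7 has neighbors [1, 6], so deg(7) = 2.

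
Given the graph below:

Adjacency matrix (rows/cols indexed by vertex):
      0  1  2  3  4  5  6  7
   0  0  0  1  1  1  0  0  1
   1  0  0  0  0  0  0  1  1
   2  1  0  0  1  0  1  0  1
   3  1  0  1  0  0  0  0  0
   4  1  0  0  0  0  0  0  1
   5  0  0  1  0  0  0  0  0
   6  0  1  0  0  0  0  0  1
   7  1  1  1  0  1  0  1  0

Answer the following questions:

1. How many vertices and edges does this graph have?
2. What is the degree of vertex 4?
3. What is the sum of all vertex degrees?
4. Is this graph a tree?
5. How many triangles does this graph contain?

Count: 8 vertices, 11 edges.
Vertex 4 has neighbors [0, 7], degree = 2.
Handshaking lemma: 2 * 11 = 22.
A tree on 8 vertices has 7 edges. This graph has 11 edges (4 extra). Not a tree.
Number of triangles = 4.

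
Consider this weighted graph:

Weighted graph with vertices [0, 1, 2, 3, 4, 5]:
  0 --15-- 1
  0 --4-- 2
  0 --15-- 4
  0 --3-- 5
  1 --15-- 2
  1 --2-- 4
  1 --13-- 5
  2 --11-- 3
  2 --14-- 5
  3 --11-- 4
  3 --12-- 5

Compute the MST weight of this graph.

Applying Kruskal's algorithm (sort edges by weight, add if no cycle):
  Add (1,4) w=2
  Add (0,5) w=3
  Add (0,2) w=4
  Add (2,3) w=11
  Add (3,4) w=11
  Skip (3,5) w=12 (creates cycle)
  Skip (1,5) w=13 (creates cycle)
  Skip (2,5) w=14 (creates cycle)
  Skip (0,4) w=15 (creates cycle)
  Skip (0,1) w=15 (creates cycle)
  Skip (1,2) w=15 (creates cycle)
MST weight = 31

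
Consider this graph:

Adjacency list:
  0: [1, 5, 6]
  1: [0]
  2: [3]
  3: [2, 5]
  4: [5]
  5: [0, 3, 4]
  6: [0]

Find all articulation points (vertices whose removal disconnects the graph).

An articulation point is a vertex whose removal disconnects the graph.
Articulation points: [0, 3, 5]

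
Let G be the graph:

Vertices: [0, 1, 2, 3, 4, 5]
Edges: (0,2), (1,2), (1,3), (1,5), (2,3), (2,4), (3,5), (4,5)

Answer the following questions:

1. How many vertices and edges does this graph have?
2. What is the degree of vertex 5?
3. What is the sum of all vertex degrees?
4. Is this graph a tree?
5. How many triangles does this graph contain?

Count: 6 vertices, 8 edges.
Vertex 5 has neighbors [1, 3, 4], degree = 3.
Handshaking lemma: 2 * 8 = 16.
A tree on 6 vertices has 5 edges. This graph has 8 edges (3 extra). Not a tree.
Number of triangles = 2.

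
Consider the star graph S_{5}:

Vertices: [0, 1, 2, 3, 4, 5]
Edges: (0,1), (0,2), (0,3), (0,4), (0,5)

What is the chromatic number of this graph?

S_{5} has one hub adjacent to 5 leaves; leaves are pairwise non-adjacent.
Color the hub 0 and every leaf 1.
Chromatic number = 2.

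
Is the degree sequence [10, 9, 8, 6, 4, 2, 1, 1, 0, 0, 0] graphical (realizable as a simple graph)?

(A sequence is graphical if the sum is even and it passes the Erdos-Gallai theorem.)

Sum of degrees = 41. Sum is odd, so the sequence is NOT graphical.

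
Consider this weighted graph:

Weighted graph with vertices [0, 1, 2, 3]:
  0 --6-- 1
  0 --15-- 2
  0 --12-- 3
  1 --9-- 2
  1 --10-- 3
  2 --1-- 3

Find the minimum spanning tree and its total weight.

Applying Kruskal's algorithm (sort edges by weight, add if no cycle):
  Add (2,3) w=1
  Add (0,1) w=6
  Add (1,2) w=9
  Skip (1,3) w=10 (creates cycle)
  Skip (0,3) w=12 (creates cycle)
  Skip (0,2) w=15 (creates cycle)
MST weight = 16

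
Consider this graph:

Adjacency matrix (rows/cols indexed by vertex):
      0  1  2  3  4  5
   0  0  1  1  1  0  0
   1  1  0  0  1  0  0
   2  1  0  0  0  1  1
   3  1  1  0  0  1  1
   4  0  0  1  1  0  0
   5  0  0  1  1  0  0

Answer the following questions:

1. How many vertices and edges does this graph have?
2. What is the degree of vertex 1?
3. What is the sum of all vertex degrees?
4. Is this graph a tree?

Count: 6 vertices, 8 edges.
Vertex 1 has neighbors [0, 3], degree = 2.
Handshaking lemma: 2 * 8 = 16.
A tree on 6 vertices has 5 edges. This graph has 8 edges (3 extra). Not a tree.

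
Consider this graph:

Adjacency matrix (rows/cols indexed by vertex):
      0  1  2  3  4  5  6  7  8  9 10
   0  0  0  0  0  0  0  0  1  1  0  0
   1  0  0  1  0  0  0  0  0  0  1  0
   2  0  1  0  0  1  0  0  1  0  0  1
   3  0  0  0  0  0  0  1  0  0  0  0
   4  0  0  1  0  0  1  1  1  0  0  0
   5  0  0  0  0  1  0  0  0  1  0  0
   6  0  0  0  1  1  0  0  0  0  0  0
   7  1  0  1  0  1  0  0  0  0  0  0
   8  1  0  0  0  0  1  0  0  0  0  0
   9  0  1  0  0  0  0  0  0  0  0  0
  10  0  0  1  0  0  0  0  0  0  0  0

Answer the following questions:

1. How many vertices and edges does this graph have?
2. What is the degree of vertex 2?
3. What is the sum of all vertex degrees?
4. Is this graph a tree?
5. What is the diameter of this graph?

Count: 11 vertices, 12 edges.
Vertex 2 has neighbors [1, 4, 7, 10], degree = 4.
Handshaking lemma: 2 * 12 = 24.
A tree on 11 vertices has 10 edges. This graph has 12 edges (2 extra). Not a tree.
Diameter (longest shortest path) = 5.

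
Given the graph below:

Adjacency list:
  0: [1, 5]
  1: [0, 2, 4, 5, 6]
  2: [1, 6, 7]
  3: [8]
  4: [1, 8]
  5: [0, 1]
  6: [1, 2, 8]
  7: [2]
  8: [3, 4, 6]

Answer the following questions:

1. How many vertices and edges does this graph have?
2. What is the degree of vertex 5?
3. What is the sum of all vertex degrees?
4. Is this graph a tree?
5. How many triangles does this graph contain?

Count: 9 vertices, 11 edges.
Vertex 5 has neighbors [0, 1], degree = 2.
Handshaking lemma: 2 * 11 = 22.
A tree on 9 vertices has 8 edges. This graph has 11 edges (3 extra). Not a tree.
Number of triangles = 2.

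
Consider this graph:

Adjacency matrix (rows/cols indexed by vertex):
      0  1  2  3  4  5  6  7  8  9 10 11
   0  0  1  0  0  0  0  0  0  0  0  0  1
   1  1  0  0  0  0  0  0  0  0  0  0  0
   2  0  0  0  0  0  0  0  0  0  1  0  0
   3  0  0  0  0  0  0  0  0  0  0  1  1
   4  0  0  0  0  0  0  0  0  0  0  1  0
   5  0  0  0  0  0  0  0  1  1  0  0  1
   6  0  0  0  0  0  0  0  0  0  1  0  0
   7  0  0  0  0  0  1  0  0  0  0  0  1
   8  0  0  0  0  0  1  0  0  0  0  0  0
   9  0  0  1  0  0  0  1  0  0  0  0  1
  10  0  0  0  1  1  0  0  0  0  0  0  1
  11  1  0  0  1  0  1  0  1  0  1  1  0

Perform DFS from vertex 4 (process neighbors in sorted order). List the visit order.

DFS from vertex 4 (neighbors processed in ascending order):
Visit order: 4, 10, 3, 11, 0, 1, 5, 7, 8, 9, 2, 6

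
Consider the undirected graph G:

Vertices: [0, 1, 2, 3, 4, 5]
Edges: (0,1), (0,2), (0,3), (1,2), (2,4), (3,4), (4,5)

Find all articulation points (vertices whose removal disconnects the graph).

An articulation point is a vertex whose removal disconnects the graph.
Articulation points: [4]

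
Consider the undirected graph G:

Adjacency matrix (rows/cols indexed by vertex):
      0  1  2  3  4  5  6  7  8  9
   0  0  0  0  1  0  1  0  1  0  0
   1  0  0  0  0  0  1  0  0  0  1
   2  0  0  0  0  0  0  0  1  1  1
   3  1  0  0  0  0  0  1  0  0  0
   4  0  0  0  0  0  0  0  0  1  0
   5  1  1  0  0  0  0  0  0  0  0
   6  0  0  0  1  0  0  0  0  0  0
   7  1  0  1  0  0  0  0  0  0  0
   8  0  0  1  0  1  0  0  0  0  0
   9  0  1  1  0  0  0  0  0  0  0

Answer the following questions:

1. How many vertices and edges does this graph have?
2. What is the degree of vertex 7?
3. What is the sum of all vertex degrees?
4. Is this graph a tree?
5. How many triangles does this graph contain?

Count: 10 vertices, 10 edges.
Vertex 7 has neighbors [0, 2], degree = 2.
Handshaking lemma: 2 * 10 = 20.
A tree on 10 vertices has 9 edges. This graph has 10 edges (1 extra). Not a tree.
Number of triangles = 0.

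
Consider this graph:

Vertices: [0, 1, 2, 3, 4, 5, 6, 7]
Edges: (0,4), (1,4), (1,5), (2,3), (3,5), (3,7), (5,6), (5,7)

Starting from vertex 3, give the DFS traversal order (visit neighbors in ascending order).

DFS from vertex 3 (neighbors processed in ascending order):
Visit order: 3, 2, 5, 1, 4, 0, 6, 7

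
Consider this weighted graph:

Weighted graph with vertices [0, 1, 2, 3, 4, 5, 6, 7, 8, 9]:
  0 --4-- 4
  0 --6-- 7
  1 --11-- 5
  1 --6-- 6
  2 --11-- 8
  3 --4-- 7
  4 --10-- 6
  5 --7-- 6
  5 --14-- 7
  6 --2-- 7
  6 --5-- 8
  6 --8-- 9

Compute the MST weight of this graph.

Applying Kruskal's algorithm (sort edges by weight, add if no cycle):
  Add (6,7) w=2
  Add (0,4) w=4
  Add (3,7) w=4
  Add (6,8) w=5
  Add (0,7) w=6
  Add (1,6) w=6
  Add (5,6) w=7
  Add (6,9) w=8
  Skip (4,6) w=10 (creates cycle)
  Skip (1,5) w=11 (creates cycle)
  Add (2,8) w=11
  Skip (5,7) w=14 (creates cycle)
MST weight = 53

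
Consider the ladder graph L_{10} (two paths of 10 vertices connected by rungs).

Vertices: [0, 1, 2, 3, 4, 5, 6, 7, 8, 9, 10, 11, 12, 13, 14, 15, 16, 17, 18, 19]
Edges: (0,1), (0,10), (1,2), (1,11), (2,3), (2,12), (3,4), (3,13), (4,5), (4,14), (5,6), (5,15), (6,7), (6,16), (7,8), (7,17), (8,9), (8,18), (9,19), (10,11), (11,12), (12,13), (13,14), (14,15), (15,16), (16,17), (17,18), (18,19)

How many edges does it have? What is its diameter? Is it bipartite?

Ladder graph L_{10}: 10 rungs + 2 * (10-1) path edges = 10 + 18 = 28 edges.
Diameter = 10.
Ladder graphs are bipartite (alternating coloring along each path).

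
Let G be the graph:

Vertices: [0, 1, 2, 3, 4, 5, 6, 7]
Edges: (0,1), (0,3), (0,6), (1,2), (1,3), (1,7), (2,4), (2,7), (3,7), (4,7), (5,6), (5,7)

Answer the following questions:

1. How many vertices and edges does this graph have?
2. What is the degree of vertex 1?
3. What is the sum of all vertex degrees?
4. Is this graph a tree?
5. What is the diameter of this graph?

Count: 8 vertices, 12 edges.
Vertex 1 has neighbors [0, 2, 3, 7], degree = 4.
Handshaking lemma: 2 * 12 = 24.
A tree on 8 vertices has 7 edges. This graph has 12 edges (5 extra). Not a tree.
Diameter (longest shortest path) = 3.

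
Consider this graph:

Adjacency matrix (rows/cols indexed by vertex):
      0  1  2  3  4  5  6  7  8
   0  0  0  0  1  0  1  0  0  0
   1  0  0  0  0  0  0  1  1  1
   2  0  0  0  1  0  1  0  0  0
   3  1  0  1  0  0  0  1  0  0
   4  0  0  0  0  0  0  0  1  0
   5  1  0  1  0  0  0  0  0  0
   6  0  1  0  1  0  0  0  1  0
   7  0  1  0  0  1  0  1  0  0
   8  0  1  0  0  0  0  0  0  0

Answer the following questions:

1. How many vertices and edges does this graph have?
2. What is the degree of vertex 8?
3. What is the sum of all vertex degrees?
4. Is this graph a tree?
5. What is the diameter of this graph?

Count: 9 vertices, 10 edges.
Vertex 8 has neighbors [1], degree = 1.
Handshaking lemma: 2 * 10 = 20.
A tree on 9 vertices has 8 edges. This graph has 10 edges (2 extra). Not a tree.
Diameter (longest shortest path) = 5.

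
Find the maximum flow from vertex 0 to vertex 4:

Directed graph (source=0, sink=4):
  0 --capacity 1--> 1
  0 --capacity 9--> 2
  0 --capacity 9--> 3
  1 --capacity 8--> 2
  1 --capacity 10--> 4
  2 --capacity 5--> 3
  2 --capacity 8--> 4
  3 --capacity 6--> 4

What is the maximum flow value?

Computing max flow:
  Flow on (0->1): 1/1
  Flow on (0->2): 8/9
  Flow on (0->3): 6/9
  Flow on (1->4): 1/10
  Flow on (2->4): 8/8
  Flow on (3->4): 6/6
Maximum flow = 15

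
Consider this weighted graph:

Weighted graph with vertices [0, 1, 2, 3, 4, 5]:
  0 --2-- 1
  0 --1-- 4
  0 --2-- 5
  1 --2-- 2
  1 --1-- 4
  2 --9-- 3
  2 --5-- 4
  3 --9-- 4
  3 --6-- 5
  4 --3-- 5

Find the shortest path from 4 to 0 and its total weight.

Using Dijkstra's algorithm from vertex 4:
Shortest path: 4 -> 0
Total weight: 1 = 1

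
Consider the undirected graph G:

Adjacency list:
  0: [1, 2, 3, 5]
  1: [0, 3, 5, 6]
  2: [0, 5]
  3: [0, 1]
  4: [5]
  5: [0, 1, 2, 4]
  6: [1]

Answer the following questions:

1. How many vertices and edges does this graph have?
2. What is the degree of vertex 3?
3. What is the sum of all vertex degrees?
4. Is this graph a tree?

Count: 7 vertices, 9 edges.
Vertex 3 has neighbors [0, 1], degree = 2.
Handshaking lemma: 2 * 9 = 18.
A tree on 7 vertices has 6 edges. This graph has 9 edges (3 extra). Not a tree.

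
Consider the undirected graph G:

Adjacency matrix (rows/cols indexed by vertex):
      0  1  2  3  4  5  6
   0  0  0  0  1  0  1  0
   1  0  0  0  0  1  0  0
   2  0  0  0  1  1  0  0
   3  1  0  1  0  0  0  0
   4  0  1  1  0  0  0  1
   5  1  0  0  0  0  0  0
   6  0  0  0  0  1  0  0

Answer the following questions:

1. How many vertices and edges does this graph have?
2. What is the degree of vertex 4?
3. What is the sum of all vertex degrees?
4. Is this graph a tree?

Count: 7 vertices, 6 edges.
Vertex 4 has neighbors [1, 2, 6], degree = 3.
Handshaking lemma: 2 * 6 = 12.
A graph is a tree iff it is connected and has exactly n-1 edges. This graph is connected (all 7 vertices in one component) and has 7-1 = 6 edges. It is a tree.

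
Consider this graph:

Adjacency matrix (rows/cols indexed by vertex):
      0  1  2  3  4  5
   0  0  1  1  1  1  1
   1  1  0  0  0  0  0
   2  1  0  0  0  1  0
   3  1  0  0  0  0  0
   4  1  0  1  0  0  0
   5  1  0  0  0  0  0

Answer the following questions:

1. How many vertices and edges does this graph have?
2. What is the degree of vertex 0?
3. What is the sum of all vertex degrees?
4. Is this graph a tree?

Count: 6 vertices, 6 edges.
Vertex 0 has neighbors [1, 2, 3, 4, 5], degree = 5.
Handshaking lemma: 2 * 6 = 12.
A tree on 6 vertices has 5 edges. This graph has 6 edges (1 extra). Not a tree.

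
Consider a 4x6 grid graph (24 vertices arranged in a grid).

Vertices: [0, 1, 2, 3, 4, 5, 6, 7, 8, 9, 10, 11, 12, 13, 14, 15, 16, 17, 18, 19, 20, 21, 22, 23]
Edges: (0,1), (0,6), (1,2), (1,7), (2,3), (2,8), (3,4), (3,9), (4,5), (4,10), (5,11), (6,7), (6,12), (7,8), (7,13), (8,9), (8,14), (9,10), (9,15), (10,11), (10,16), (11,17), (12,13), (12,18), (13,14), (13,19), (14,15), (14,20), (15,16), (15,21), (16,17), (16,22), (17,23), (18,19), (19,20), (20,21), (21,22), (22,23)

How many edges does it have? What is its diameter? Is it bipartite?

A 4x6 grid has 18 vertical edges and 20 horizontal edges.
Total edges = 18 + 20 = 38.
Diameter = (4-1) + (6-1) = 8 (corner to opposite corner).
Grid graphs are bipartite (checkerboard coloring).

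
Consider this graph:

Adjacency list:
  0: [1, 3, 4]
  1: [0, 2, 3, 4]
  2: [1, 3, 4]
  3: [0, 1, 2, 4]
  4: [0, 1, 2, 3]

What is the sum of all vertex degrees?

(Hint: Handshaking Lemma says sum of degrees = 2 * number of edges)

Count edges: 9 edges.
By Handshaking Lemma: sum of degrees = 2 * 9 = 18.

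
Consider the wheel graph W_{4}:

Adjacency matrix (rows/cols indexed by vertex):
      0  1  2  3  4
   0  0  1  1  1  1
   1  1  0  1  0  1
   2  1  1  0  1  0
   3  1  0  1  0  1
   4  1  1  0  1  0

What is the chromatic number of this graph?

W_{4} = C_{4} plus a hub adjacent to every cycle vertex.
The outer cycle needs 2 colors (even cycle); the hub is adjacent to all of them so needs a fresh color.
Chromatic number = 2 + 1 = 3.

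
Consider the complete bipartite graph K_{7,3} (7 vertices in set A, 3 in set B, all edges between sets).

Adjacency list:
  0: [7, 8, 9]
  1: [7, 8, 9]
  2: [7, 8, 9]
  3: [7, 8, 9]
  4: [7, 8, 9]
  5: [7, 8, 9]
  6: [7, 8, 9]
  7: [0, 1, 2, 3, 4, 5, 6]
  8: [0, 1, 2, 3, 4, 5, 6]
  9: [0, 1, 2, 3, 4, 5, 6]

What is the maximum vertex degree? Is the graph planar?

Set-A vertices have degree 3; set-B vertices have degree 7. Maximum degree = max(7,3) = 7.
K_{7,3} contains K_{3,3} as a subgraph (since both sides have >= 3 vertices); by Kuratowski's theorem it is not planar.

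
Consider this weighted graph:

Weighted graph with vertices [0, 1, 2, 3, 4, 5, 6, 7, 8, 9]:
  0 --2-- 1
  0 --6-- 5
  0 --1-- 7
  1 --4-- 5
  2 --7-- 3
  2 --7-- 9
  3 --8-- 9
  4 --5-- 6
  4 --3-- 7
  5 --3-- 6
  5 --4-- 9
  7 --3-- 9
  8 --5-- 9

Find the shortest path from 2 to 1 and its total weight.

Using Dijkstra's algorithm from vertex 2:
Shortest path: 2 -> 9 -> 7 -> 0 -> 1
Total weight: 7 + 3 + 1 + 2 = 13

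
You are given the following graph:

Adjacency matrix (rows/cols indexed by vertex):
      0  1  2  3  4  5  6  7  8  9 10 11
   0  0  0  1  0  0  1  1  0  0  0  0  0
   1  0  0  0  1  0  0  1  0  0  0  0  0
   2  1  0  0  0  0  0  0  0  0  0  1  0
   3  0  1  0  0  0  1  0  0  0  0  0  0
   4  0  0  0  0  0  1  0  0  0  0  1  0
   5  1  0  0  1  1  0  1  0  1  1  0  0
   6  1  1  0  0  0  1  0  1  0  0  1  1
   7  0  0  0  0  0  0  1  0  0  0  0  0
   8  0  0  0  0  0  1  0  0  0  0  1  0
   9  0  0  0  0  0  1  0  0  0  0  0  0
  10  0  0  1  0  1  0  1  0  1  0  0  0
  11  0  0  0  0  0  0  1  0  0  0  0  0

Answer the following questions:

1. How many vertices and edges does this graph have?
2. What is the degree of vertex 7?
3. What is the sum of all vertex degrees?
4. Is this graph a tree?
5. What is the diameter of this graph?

Count: 12 vertices, 16 edges.
Vertex 7 has neighbors [6], degree = 1.
Handshaking lemma: 2 * 16 = 32.
A tree on 12 vertices has 11 edges. This graph has 16 edges (5 extra). Not a tree.
Diameter (longest shortest path) = 3.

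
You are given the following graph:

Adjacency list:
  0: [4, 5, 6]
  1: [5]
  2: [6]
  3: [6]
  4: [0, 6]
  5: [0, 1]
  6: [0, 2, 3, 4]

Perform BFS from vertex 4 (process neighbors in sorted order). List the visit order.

BFS from vertex 4 (neighbors processed in ascending order):
Visit order: 4, 0, 6, 5, 2, 3, 1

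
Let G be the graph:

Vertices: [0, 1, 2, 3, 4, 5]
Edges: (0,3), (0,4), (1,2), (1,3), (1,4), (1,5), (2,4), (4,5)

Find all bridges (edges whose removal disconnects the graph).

No bridges found. The graph is 2-edge-connected (no single edge removal disconnects it).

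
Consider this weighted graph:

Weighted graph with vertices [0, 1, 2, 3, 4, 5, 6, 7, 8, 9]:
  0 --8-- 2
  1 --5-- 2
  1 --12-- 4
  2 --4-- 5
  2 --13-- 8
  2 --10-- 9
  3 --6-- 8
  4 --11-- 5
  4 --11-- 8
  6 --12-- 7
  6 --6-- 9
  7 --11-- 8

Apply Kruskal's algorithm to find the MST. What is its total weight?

Applying Kruskal's algorithm (sort edges by weight, add if no cycle):
  Add (2,5) w=4
  Add (1,2) w=5
  Add (3,8) w=6
  Add (6,9) w=6
  Add (0,2) w=8
  Add (2,9) w=10
  Add (4,5) w=11
  Add (4,8) w=11
  Add (7,8) w=11
  Skip (1,4) w=12 (creates cycle)
  Skip (6,7) w=12 (creates cycle)
  Skip (2,8) w=13 (creates cycle)
MST weight = 72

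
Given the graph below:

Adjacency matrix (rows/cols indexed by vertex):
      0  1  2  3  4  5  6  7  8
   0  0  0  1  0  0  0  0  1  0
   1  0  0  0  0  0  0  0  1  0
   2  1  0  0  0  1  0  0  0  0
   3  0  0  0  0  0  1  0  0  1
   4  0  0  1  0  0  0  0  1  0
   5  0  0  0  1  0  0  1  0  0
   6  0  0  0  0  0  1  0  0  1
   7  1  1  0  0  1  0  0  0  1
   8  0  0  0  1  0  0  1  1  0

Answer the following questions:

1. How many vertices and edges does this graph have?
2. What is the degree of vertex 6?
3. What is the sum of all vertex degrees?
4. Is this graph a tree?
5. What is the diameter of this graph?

Count: 9 vertices, 10 edges.
Vertex 6 has neighbors [5, 8], degree = 2.
Handshaking lemma: 2 * 10 = 20.
A tree on 9 vertices has 8 edges. This graph has 10 edges (2 extra). Not a tree.
Diameter (longest shortest path) = 5.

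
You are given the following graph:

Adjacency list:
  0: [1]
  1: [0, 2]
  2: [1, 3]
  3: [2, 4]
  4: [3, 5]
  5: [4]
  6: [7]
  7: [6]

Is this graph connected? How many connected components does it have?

Checking connectivity: the graph has 2 connected component(s).
Components: [[0, 1, 2, 3, 4, 5], [6, 7]]. The graph is NOT connected.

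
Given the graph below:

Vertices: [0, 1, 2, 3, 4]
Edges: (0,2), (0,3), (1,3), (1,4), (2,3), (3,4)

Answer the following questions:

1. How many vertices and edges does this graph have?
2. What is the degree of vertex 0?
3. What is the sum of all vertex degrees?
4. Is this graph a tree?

Count: 5 vertices, 6 edges.
Vertex 0 has neighbors [2, 3], degree = 2.
Handshaking lemma: 2 * 6 = 12.
A tree on 5 vertices has 4 edges. This graph has 6 edges (2 extra). Not a tree.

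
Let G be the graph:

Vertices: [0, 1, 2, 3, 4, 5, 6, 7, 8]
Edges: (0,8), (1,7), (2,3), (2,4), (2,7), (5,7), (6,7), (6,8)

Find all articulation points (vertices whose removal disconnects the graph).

An articulation point is a vertex whose removal disconnects the graph.
Articulation points: [2, 6, 7, 8]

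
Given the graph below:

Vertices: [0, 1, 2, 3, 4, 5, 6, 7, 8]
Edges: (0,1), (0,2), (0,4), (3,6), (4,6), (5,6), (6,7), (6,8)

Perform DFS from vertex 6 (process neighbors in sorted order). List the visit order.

DFS from vertex 6 (neighbors processed in ascending order):
Visit order: 6, 3, 4, 0, 1, 2, 5, 7, 8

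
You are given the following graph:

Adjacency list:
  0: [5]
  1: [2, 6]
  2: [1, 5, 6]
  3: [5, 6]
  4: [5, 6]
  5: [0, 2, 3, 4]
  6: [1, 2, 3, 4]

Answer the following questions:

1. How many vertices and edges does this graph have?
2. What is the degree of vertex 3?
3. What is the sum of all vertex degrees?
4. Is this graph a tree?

Count: 7 vertices, 9 edges.
Vertex 3 has neighbors [5, 6], degree = 2.
Handshaking lemma: 2 * 9 = 18.
A tree on 7 vertices has 6 edges. This graph has 9 edges (3 extra). Not a tree.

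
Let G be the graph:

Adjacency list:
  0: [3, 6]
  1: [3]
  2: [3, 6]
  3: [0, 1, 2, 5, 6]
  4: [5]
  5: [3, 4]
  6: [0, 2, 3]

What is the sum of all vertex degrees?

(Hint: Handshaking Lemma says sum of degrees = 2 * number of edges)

Count edges: 8 edges.
By Handshaking Lemma: sum of degrees = 2 * 8 = 16.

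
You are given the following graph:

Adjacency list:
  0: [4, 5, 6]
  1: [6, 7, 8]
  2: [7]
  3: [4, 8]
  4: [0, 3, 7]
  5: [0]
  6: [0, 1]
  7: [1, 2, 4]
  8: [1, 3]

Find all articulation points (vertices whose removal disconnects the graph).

An articulation point is a vertex whose removal disconnects the graph.
Articulation points: [0, 7]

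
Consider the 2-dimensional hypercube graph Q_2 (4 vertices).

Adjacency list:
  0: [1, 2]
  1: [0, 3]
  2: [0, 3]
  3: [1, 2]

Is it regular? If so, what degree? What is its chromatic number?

In Q_2, every vertex has exactly 2 neighbors (flip one of 2 bits), so it is 2-regular.
Q_2 is bipartite (partition by bit-parity), so chromatic number = 2.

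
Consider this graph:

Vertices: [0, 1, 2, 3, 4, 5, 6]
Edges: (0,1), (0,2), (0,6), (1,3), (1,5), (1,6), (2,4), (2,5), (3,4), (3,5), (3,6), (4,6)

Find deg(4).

Vertex 4 has neighbors [2, 3, 6], so deg(4) = 3.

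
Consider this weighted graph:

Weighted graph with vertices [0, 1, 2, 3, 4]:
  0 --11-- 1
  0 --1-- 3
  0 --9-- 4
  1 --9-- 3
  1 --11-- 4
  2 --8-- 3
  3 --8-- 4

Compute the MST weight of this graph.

Applying Kruskal's algorithm (sort edges by weight, add if no cycle):
  Add (0,3) w=1
  Add (2,3) w=8
  Add (3,4) w=8
  Skip (0,4) w=9 (creates cycle)
  Add (1,3) w=9
  Skip (0,1) w=11 (creates cycle)
  Skip (1,4) w=11 (creates cycle)
MST weight = 26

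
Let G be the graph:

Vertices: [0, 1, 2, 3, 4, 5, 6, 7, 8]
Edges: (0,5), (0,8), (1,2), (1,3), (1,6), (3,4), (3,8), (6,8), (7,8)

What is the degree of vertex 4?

Vertex 4 has neighbors [3], so deg(4) = 1.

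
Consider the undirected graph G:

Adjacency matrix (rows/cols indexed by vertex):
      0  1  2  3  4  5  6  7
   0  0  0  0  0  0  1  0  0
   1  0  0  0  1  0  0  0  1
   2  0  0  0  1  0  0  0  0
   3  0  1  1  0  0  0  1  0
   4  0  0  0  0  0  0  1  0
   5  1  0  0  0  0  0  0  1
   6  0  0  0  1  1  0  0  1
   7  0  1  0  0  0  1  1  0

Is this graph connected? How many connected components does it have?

Checking connectivity: the graph has 1 connected component(s).
All vertices are reachable from each other. The graph IS connected.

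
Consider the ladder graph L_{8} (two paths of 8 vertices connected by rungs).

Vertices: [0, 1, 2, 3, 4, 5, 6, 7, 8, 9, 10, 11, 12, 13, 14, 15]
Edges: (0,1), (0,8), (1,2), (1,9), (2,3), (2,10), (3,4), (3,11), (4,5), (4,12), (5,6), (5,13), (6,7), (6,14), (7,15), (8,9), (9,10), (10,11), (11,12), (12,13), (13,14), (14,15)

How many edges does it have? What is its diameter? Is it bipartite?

Ladder graph L_{8}: 8 rungs + 2 * (8-1) path edges = 8 + 14 = 22 edges.
Diameter = 8.
Ladder graphs are bipartite (alternating coloring along each path).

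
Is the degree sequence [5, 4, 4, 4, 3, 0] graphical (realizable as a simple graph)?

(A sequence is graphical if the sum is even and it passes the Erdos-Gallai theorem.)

Sum of degrees = 20. Sum is even but fails Erdos-Gallai. The sequence is NOT graphical.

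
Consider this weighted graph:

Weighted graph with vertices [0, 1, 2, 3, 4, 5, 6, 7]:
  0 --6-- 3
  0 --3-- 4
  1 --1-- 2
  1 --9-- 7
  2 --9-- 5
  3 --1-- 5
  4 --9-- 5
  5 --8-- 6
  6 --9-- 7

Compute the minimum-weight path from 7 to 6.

Using Dijkstra's algorithm from vertex 7:
Shortest path: 7 -> 6
Total weight: 9 = 9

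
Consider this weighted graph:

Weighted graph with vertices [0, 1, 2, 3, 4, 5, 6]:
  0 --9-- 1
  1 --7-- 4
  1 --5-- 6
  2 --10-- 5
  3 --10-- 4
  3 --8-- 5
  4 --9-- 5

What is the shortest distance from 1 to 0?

Using Dijkstra's algorithm from vertex 1:
Shortest path: 1 -> 0
Total weight: 9 = 9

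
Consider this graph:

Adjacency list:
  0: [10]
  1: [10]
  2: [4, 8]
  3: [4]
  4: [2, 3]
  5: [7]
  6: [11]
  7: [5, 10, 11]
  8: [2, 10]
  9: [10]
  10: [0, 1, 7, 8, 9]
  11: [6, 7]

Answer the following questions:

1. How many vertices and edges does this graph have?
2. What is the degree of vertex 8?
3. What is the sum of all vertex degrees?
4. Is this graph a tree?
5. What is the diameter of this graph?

Count: 12 vertices, 11 edges.
Vertex 8 has neighbors [2, 10], degree = 2.
Handshaking lemma: 2 * 11 = 22.
A graph is a tree iff it is connected and has exactly n-1 edges. This graph is connected (all 12 vertices in one component) and has 12-1 = 11 edges. It is a tree.
Diameter (longest shortest path) = 7.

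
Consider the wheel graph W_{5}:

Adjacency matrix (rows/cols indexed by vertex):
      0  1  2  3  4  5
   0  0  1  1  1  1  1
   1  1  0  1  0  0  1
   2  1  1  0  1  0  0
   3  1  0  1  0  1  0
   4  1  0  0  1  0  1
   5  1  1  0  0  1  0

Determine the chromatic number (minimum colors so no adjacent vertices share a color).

W_{5} = C_{5} plus a hub adjacent to every cycle vertex.
The outer cycle needs 3 colors (odd cycle); the hub is adjacent to all of them so needs a fresh color.
Chromatic number = 3 + 1 = 4.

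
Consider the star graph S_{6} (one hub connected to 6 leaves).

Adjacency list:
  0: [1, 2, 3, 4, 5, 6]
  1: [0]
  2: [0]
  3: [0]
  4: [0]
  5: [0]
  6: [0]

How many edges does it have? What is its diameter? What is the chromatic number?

Star graph S_{6}: the hub connects to all 6 leaves.
Edges = 6.
Diameter = 2 (any leaf to hub is 1, leaf to leaf through hub is 2).
Star graphs are bipartite (hub vs leaves), so chromatic number = 2.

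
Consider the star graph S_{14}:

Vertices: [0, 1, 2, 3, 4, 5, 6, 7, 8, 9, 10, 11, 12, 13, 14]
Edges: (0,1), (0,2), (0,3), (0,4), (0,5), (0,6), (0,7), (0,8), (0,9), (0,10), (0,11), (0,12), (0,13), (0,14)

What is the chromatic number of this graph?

S_{14} has one hub adjacent to 14 leaves; leaves are pairwise non-adjacent.
Color the hub 0 and every leaf 1.
Chromatic number = 2.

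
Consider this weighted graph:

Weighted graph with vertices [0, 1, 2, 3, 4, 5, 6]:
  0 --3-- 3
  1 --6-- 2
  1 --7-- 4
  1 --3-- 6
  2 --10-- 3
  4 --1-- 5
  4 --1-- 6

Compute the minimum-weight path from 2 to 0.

Using Dijkstra's algorithm from vertex 2:
Shortest path: 2 -> 3 -> 0
Total weight: 10 + 3 = 13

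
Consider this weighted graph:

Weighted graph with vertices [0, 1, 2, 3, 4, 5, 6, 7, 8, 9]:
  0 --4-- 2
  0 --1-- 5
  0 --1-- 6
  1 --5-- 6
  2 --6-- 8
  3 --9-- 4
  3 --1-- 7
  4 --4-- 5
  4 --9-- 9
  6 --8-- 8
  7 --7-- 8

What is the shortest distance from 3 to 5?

Using Dijkstra's algorithm from vertex 3:
Shortest path: 3 -> 4 -> 5
Total weight: 9 + 4 = 13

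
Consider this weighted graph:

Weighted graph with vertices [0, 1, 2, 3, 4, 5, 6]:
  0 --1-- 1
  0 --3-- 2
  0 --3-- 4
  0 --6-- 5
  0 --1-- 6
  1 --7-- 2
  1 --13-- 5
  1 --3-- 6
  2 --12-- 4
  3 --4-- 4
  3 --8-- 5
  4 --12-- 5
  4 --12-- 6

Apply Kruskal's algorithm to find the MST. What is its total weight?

Applying Kruskal's algorithm (sort edges by weight, add if no cycle):
  Add (0,1) w=1
  Add (0,6) w=1
  Add (0,4) w=3
  Add (0,2) w=3
  Skip (1,6) w=3 (creates cycle)
  Add (3,4) w=4
  Add (0,5) w=6
  Skip (1,2) w=7 (creates cycle)
  Skip (3,5) w=8 (creates cycle)
  Skip (2,4) w=12 (creates cycle)
  Skip (4,6) w=12 (creates cycle)
  Skip (4,5) w=12 (creates cycle)
  Skip (1,5) w=13 (creates cycle)
MST weight = 18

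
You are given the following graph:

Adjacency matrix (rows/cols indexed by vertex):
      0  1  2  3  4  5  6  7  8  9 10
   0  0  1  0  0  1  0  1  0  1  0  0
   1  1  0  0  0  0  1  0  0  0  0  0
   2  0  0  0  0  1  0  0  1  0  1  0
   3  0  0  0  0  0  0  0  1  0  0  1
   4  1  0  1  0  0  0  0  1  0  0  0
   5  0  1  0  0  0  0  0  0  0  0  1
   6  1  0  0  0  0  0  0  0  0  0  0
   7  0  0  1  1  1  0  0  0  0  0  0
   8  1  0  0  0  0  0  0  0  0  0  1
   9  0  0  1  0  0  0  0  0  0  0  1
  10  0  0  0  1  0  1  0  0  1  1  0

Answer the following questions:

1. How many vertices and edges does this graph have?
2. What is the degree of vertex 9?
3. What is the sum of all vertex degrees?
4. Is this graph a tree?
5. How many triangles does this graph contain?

Count: 11 vertices, 14 edges.
Vertex 9 has neighbors [2, 10], degree = 2.
Handshaking lemma: 2 * 14 = 28.
A tree on 11 vertices has 10 edges. This graph has 14 edges (4 extra). Not a tree.
Number of triangles = 1.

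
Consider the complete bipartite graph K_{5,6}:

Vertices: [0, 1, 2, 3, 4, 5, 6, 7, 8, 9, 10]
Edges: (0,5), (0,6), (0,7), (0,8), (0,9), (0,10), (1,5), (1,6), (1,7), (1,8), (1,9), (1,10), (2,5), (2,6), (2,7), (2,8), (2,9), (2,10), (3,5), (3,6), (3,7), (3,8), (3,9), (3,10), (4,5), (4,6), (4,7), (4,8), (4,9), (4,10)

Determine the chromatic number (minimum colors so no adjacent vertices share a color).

K_{5,6} is bipartite: vertices split into two independent sets of size 5 and 6.
Color one set 0, the other 1. No adjacent vertices share a color.
Chromatic number = 2.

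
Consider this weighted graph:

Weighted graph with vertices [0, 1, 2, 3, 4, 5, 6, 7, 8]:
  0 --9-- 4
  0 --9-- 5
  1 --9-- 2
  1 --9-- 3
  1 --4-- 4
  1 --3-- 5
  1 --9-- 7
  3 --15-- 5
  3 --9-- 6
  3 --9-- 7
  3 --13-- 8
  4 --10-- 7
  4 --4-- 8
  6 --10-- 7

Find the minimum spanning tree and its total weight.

Applying Kruskal's algorithm (sort edges by weight, add if no cycle):
  Add (1,5) w=3
  Add (1,4) w=4
  Add (4,8) w=4
  Add (0,5) w=9
  Skip (0,4) w=9 (creates cycle)
  Add (1,3) w=9
  Add (1,2) w=9
  Add (1,7) w=9
  Add (3,6) w=9
  Skip (3,7) w=9 (creates cycle)
  Skip (4,7) w=10 (creates cycle)
  Skip (6,7) w=10 (creates cycle)
  Skip (3,8) w=13 (creates cycle)
  Skip (3,5) w=15 (creates cycle)
MST weight = 56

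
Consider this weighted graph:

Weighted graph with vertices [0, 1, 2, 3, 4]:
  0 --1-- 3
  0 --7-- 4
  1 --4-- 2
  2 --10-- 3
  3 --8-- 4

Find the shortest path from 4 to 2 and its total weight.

Using Dijkstra's algorithm from vertex 4:
Shortest path: 4 -> 3 -> 2
Total weight: 8 + 10 = 18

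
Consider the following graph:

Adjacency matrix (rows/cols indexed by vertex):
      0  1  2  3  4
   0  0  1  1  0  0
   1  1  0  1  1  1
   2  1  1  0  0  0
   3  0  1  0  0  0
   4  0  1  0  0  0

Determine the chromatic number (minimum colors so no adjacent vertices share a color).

The graph has a maximum clique of size 3 (lower bound on chromatic number).
A valid 3-coloring: {0: 1, 1: 0, 2: 2, 3: 1, 4: 1}.
Chromatic number = 3.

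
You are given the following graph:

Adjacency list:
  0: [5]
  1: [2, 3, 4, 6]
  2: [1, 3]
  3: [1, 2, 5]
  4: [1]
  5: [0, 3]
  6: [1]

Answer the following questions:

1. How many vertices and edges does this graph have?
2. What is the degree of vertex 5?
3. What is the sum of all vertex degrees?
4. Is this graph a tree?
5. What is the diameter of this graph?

Count: 7 vertices, 7 edges.
Vertex 5 has neighbors [0, 3], degree = 2.
Handshaking lemma: 2 * 7 = 14.
A tree on 7 vertices has 6 edges. This graph has 7 edges (1 extra). Not a tree.
Diameter (longest shortest path) = 4.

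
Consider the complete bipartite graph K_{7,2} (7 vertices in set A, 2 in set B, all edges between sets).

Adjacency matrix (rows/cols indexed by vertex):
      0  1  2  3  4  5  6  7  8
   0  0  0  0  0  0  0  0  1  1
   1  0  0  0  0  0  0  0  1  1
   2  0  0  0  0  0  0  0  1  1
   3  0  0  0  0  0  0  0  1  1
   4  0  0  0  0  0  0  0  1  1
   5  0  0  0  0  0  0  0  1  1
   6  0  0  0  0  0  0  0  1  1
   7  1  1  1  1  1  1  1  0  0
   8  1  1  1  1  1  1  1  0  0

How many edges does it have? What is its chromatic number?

K_{7,2} has 7 * 2 = 14 edges.
Bipartite graphs have chromatic number 2 (color each partition differently).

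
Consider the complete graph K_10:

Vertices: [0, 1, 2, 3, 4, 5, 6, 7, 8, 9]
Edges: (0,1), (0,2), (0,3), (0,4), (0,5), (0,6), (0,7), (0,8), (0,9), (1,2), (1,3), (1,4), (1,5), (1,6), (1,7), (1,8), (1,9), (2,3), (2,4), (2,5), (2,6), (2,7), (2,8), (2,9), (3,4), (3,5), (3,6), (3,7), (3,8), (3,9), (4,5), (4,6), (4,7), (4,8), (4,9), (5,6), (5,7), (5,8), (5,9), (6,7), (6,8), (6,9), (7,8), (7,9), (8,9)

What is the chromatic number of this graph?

In K_10, every vertex is adjacent to every other vertex.
Each vertex needs a unique color.
Chromatic number = 10.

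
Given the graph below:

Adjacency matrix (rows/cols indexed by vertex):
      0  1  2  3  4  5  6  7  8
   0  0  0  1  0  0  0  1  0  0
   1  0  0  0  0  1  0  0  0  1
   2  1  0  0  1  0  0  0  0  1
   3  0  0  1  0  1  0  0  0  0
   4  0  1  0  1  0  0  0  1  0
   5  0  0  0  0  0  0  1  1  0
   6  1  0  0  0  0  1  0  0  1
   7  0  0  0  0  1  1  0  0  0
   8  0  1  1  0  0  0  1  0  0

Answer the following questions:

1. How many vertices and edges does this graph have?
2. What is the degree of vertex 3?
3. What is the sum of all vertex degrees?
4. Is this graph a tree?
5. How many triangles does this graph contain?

Count: 9 vertices, 11 edges.
Vertex 3 has neighbors [2, 4], degree = 2.
Handshaking lemma: 2 * 11 = 22.
A tree on 9 vertices has 8 edges. This graph has 11 edges (3 extra). Not a tree.
Number of triangles = 0.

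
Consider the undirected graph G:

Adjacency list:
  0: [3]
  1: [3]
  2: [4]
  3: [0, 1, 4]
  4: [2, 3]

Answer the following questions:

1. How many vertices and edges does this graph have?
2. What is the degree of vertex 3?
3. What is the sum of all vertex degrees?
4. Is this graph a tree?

Count: 5 vertices, 4 edges.
Vertex 3 has neighbors [0, 1, 4], degree = 3.
Handshaking lemma: 2 * 4 = 8.
A graph is a tree iff it is connected and has exactly n-1 edges. This graph is connected (all 5 vertices in one component) and has 5-1 = 4 edges. It is a tree.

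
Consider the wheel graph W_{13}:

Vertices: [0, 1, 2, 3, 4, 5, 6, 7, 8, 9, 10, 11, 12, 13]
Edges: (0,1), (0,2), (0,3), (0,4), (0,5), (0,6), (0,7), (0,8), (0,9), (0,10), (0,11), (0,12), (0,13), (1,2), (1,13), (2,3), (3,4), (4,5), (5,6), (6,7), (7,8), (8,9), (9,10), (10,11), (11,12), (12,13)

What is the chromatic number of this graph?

W_{13} = C_{13} plus a hub adjacent to every cycle vertex.
The outer cycle needs 3 colors (odd cycle); the hub is adjacent to all of them so needs a fresh color.
Chromatic number = 3 + 1 = 4.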